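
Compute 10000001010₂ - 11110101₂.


Align and subtract column by column (LSB to MSB, borrowing when needed):
  10000001010
- 00011110101
  -----------
  col 0: (0 - 0 borrow-in) - 1 → borrow from next column: (0+2) - 1 = 1, borrow out 1
  col 1: (1 - 1 borrow-in) - 0 → 0 - 0 = 0, borrow out 0
  col 2: (0 - 0 borrow-in) - 1 → borrow from next column: (0+2) - 1 = 1, borrow out 1
  col 3: (1 - 1 borrow-in) - 0 → 0 - 0 = 0, borrow out 0
  col 4: (0 - 0 borrow-in) - 1 → borrow from next column: (0+2) - 1 = 1, borrow out 1
  col 5: (0 - 1 borrow-in) - 1 → borrow from next column: (-1+2) - 1 = 0, borrow out 1
  col 6: (0 - 1 borrow-in) - 1 → borrow from next column: (-1+2) - 1 = 0, borrow out 1
  col 7: (0 - 1 borrow-in) - 1 → borrow from next column: (-1+2) - 1 = 0, borrow out 1
  col 8: (0 - 1 borrow-in) - 0 → borrow from next column: (-1+2) - 0 = 1, borrow out 1
  col 9: (0 - 1 borrow-in) - 0 → borrow from next column: (-1+2) - 0 = 1, borrow out 1
  col 10: (1 - 1 borrow-in) - 0 → 0 - 0 = 0, borrow out 0
Reading bits MSB→LSB: 01100010101
Strip leading zeros: 1100010101
= 1100010101


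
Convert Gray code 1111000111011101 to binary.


Gray code: 1111000111011101
MSB stays the same: 1
Each subsequent bit = prev_binary XOR current_gray:
  B[1] = 1 XOR 1 = 0
  B[2] = 0 XOR 1 = 1
  B[3] = 1 XOR 1 = 0
  B[4] = 0 XOR 0 = 0
  B[5] = 0 XOR 0 = 0
  B[6] = 0 XOR 0 = 0
  B[7] = 0 XOR 1 = 1
  B[8] = 1 XOR 1 = 0
  B[9] = 0 XOR 1 = 1
  B[10] = 1 XOR 0 = 1
  B[11] = 1 XOR 1 = 0
  B[12] = 0 XOR 1 = 1
  B[13] = 1 XOR 1 = 0
  B[14] = 0 XOR 0 = 0
  B[15] = 0 XOR 1 = 1
= 1010000101101001 (41321 decimal)


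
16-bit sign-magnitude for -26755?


Sign bit: 1 (negative)
Magnitude: 26755 = 110100010000011
= 1110100010000011


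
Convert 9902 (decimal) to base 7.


Divide by 7 repeatedly:
9902 ÷ 7 = 1414 remainder 4
1414 ÷ 7 = 202 remainder 0
202 ÷ 7 = 28 remainder 6
28 ÷ 7 = 4 remainder 0
4 ÷ 7 = 0 remainder 4
Reading remainders bottom-up:
= 40604


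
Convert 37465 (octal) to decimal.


Positional values:
Position 0: 5 × 8^0 = 5
Position 1: 6 × 8^1 = 48
Position 2: 4 × 8^2 = 256
Position 3: 7 × 8^3 = 3584
Position 4: 3 × 8^4 = 12288
Sum = 5 + 48 + 256 + 3584 + 12288
= 16181


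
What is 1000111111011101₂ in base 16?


Group into 4-bit nibbles: 1000111111011101
  1000 = 8
  1111 = F
  1101 = D
  1101 = D
= 0x8FDD


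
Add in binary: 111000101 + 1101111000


Align and add column by column (LSB to MSB, carry propagating):
  00111000101
+ 01101111000
  -----------
  col 0: 1 + 0 + 0 (carry in) = 1 → bit 1, carry out 0
  col 1: 0 + 0 + 0 (carry in) = 0 → bit 0, carry out 0
  col 2: 1 + 0 + 0 (carry in) = 1 → bit 1, carry out 0
  col 3: 0 + 1 + 0 (carry in) = 1 → bit 1, carry out 0
  col 4: 0 + 1 + 0 (carry in) = 1 → bit 1, carry out 0
  col 5: 0 + 1 + 0 (carry in) = 1 → bit 1, carry out 0
  col 6: 1 + 1 + 0 (carry in) = 2 → bit 0, carry out 1
  col 7: 1 + 0 + 1 (carry in) = 2 → bit 0, carry out 1
  col 8: 1 + 1 + 1 (carry in) = 3 → bit 1, carry out 1
  col 9: 0 + 1 + 1 (carry in) = 2 → bit 0, carry out 1
  col 10: 0 + 0 + 1 (carry in) = 1 → bit 1, carry out 0
Reading bits MSB→LSB: 10100111101
Strip leading zeros: 10100111101
= 10100111101


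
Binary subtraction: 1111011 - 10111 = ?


Align and subtract column by column (LSB to MSB, borrowing when needed):
  1111011
- 0010111
  -------
  col 0: (1 - 0 borrow-in) - 1 → 1 - 1 = 0, borrow out 0
  col 1: (1 - 0 borrow-in) - 1 → 1 - 1 = 0, borrow out 0
  col 2: (0 - 0 borrow-in) - 1 → borrow from next column: (0+2) - 1 = 1, borrow out 1
  col 3: (1 - 1 borrow-in) - 0 → 0 - 0 = 0, borrow out 0
  col 4: (1 - 0 borrow-in) - 1 → 1 - 1 = 0, borrow out 0
  col 5: (1 - 0 borrow-in) - 0 → 1 - 0 = 1, borrow out 0
  col 6: (1 - 0 borrow-in) - 0 → 1 - 0 = 1, borrow out 0
Reading bits MSB→LSB: 1100100
Strip leading zeros: 1100100
= 1100100


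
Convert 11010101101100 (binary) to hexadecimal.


Group into 4-bit nibbles: 0011010101101100
  0011 = 3
  0101 = 5
  0110 = 6
  1100 = C
= 0x356C


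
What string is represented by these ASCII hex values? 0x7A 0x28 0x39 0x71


Codes (hex): 0x7A 0x28 0x39 0x71
Per-code ASCII lookup:
  0x7A = 122  (range 97-122: lowercase, 122 - 97 = 25) → 'z'
  0x28 = 40  (special character) → '('
  0x39 = 57  (range 48-57: digits, 57 - 48 = 9) → '9'
  0x71 = 113  (range 97-122: lowercase, 113 - 97 = 16) → 'q'
= 'z(9q'


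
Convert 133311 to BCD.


Each digit → 4-bit binary:
  1 → 0001
  3 → 0011
  3 → 0011
  3 → 0011
  1 → 0001
  1 → 0001
= 0001 0011 0011 0011 0001 0001


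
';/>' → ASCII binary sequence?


String: ';/>'  (3 characters)
Per-character ASCII lookup:
  ';': special character: ';' = 59 → 111011
  '/': special character: '/' = 47 → 101111
  '>': special character: '>' = 62 → 111110
= 111011 101111 111110


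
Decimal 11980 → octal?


Divide by 8 repeatedly:
11980 ÷ 8 = 1497 remainder 4
1497 ÷ 8 = 187 remainder 1
187 ÷ 8 = 23 remainder 3
23 ÷ 8 = 2 remainder 7
2 ÷ 8 = 0 remainder 2
Reading remainders bottom-up:
= 0o27314


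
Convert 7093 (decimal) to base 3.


Divide by 3 repeatedly:
7093 ÷ 3 = 2364 remainder 1
2364 ÷ 3 = 788 remainder 0
788 ÷ 3 = 262 remainder 2
262 ÷ 3 = 87 remainder 1
87 ÷ 3 = 29 remainder 0
29 ÷ 3 = 9 remainder 2
9 ÷ 3 = 3 remainder 0
3 ÷ 3 = 1 remainder 0
1 ÷ 3 = 0 remainder 1
Reading remainders bottom-up:
= 100201201


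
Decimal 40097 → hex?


Divide by 16 repeatedly:
40097 ÷ 16 = 2506 remainder 1 (1)
2506 ÷ 16 = 156 remainder 10 (A)
156 ÷ 16 = 9 remainder 12 (C)
9 ÷ 16 = 0 remainder 9 (9)
Reading remainders bottom-up:
= 0x9CA1


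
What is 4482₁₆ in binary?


Each hex digit → 4 binary bits:
  4 = 0100
  4 = 0100
  8 = 1000
  2 = 0010
Concatenate: 0100 0100 1000 0010
= 0100010010000010


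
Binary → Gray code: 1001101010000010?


Binary: 1001101010000010
Gray code: G = B XOR (B >> 1)
B >> 1 = 0100110101000001
1001101010000010 XOR 0100110101000001:
  1 XOR 0 = 1
  0 XOR 1 = 1
  0 XOR 0 = 0
  1 XOR 0 = 1
  1 XOR 1 = 0
  0 XOR 1 = 1
  1 XOR 0 = 1
  0 XOR 1 = 1
  1 XOR 0 = 1
  0 XOR 1 = 1
  0 XOR 0 = 0
  0 XOR 0 = 0
  0 XOR 0 = 0
  0 XOR 0 = 0
  1 XOR 0 = 1
  0 XOR 1 = 1
= 1101011111000011


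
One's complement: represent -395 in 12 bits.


Original: 000110001011
Invert all bits:
  bit 0: 0 → 1
  bit 1: 0 → 1
  bit 2: 0 → 1
  bit 3: 1 → 0
  bit 4: 1 → 0
  bit 5: 0 → 1
  bit 6: 0 → 1
  bit 7: 0 → 1
  bit 8: 1 → 0
  bit 9: 0 → 1
  bit 10: 1 → 0
  bit 11: 1 → 0
= 111001110100


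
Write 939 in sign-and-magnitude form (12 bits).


Sign bit: 0 (positive)
Magnitude: 939 = 01110101011
= 001110101011


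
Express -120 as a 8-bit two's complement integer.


Original: 01111000
Step 1 - Invert all bits: 10000111
Step 2 - Add 1: 10000111 + 1
= 10001000 (represents -120)


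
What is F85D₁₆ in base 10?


Positional values:
Position 0: D × 16^0 = 13 × 1 = 13
Position 1: 5 × 16^1 = 5 × 16 = 80
Position 2: 8 × 16^2 = 8 × 256 = 2048
Position 3: F × 16^3 = 15 × 4096 = 61440
Sum = 13 + 80 + 2048 + 61440
= 63581


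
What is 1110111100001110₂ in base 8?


Group into 3-bit groups: 001110111100001110
  001 = 1
  110 = 6
  111 = 7
  100 = 4
  001 = 1
  110 = 6
= 0o167416


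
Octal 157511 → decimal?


Positional values:
Position 0: 1 × 8^0 = 1
Position 1: 1 × 8^1 = 8
Position 2: 5 × 8^2 = 320
Position 3: 7 × 8^3 = 3584
Position 4: 5 × 8^4 = 20480
Position 5: 1 × 8^5 = 32768
Sum = 1 + 8 + 320 + 3584 + 20480 + 32768
= 57161


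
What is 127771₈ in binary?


Each octal digit → 3 binary bits:
  1 = 001
  2 = 010
  7 = 111
  7 = 111
  7 = 111
  1 = 001
Concatenate: 001 010 111 111 111 001
= 001010111111111001


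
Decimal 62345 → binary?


Divide by 2 repeatedly:
62345 ÷ 2 = 31172 remainder 1
31172 ÷ 2 = 15586 remainder 0
15586 ÷ 2 = 7793 remainder 0
7793 ÷ 2 = 3896 remainder 1
3896 ÷ 2 = 1948 remainder 0
1948 ÷ 2 = 974 remainder 0
974 ÷ 2 = 487 remainder 0
487 ÷ 2 = 243 remainder 1
243 ÷ 2 = 121 remainder 1
121 ÷ 2 = 60 remainder 1
60 ÷ 2 = 30 remainder 0
30 ÷ 2 = 15 remainder 0
15 ÷ 2 = 7 remainder 1
7 ÷ 2 = 3 remainder 1
3 ÷ 2 = 1 remainder 1
1 ÷ 2 = 0 remainder 1
Reading remainders bottom-up:
= 1111001110001001


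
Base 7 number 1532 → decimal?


Positional values (base 7):
  2 × 7^0 = 2 × 1 = 2
  3 × 7^1 = 3 × 7 = 21
  5 × 7^2 = 5 × 49 = 245
  1 × 7^3 = 1 × 343 = 343
Sum = 2 + 21 + 245 + 343
= 611


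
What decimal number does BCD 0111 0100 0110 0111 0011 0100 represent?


Each 4-bit group → digit:
  0111 → 7
  0100 → 4
  0110 → 6
  0111 → 7
  0011 → 3
  0100 → 4
= 746734


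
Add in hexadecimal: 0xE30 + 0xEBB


Align and add column by column (LSB to MSB, each column mod 16 with carry):
  0E30
+ 0EBB
  ----
  col 0: 0(0) + B(11) + 0 (carry in) = 11 → B(11), carry out 0
  col 1: 3(3) + B(11) + 0 (carry in) = 14 → E(14), carry out 0
  col 2: E(14) + E(14) + 0 (carry in) = 28 → C(12), carry out 1
  col 3: 0(0) + 0(0) + 1 (carry in) = 1 → 1(1), carry out 0
Reading digits MSB→LSB: 1CEB
Strip leading zeros: 1CEB
= 0x1CEB


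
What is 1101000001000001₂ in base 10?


Positional values:
Bit 0: 1 × 2^0 = 1
Bit 6: 1 × 2^6 = 64
Bit 12: 1 × 2^12 = 4096
Bit 14: 1 × 2^14 = 16384
Bit 15: 1 × 2^15 = 32768
Sum = 1 + 64 + 4096 + 16384 + 32768
= 53313


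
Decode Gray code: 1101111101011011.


Gray code: 1101111101011011
MSB stays the same: 1
Each subsequent bit = prev_binary XOR current_gray:
  B[1] = 1 XOR 1 = 0
  B[2] = 0 XOR 0 = 0
  B[3] = 0 XOR 1 = 1
  B[4] = 1 XOR 1 = 0
  B[5] = 0 XOR 1 = 1
  B[6] = 1 XOR 1 = 0
  B[7] = 0 XOR 1 = 1
  B[8] = 1 XOR 0 = 1
  B[9] = 1 XOR 1 = 0
  B[10] = 0 XOR 0 = 0
  B[11] = 0 XOR 1 = 1
  B[12] = 1 XOR 1 = 0
  B[13] = 0 XOR 0 = 0
  B[14] = 0 XOR 1 = 1
  B[15] = 1 XOR 1 = 0
= 1001010110010010 (38290 decimal)


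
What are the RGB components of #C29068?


Hex: #C29068
R = C2₁₆ = 194
G = 90₁₆ = 144
B = 68₁₆ = 104
= RGB(194, 144, 104)


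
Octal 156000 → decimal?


Positional values:
Position 0: 0 × 8^0 = 0
Position 1: 0 × 8^1 = 0
Position 2: 0 × 8^2 = 0
Position 3: 6 × 8^3 = 3072
Position 4: 5 × 8^4 = 20480
Position 5: 1 × 8^5 = 32768
Sum = 0 + 0 + 0 + 3072 + 20480 + 32768
= 56320


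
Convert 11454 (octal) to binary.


Each octal digit → 3 binary bits:
  1 = 001
  1 = 001
  4 = 100
  5 = 101
  4 = 100
Concatenate: 001 001 100 101 100
= 001001100101100


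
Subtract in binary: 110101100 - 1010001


Align and subtract column by column (LSB to MSB, borrowing when needed):
  110101100
- 001010001
  ---------
  col 0: (0 - 0 borrow-in) - 1 → borrow from next column: (0+2) - 1 = 1, borrow out 1
  col 1: (0 - 1 borrow-in) - 0 → borrow from next column: (-1+2) - 0 = 1, borrow out 1
  col 2: (1 - 1 borrow-in) - 0 → 0 - 0 = 0, borrow out 0
  col 3: (1 - 0 borrow-in) - 0 → 1 - 0 = 1, borrow out 0
  col 4: (0 - 0 borrow-in) - 1 → borrow from next column: (0+2) - 1 = 1, borrow out 1
  col 5: (1 - 1 borrow-in) - 0 → 0 - 0 = 0, borrow out 0
  col 6: (0 - 0 borrow-in) - 1 → borrow from next column: (0+2) - 1 = 1, borrow out 1
  col 7: (1 - 1 borrow-in) - 0 → 0 - 0 = 0, borrow out 0
  col 8: (1 - 0 borrow-in) - 0 → 1 - 0 = 1, borrow out 0
Reading bits MSB→LSB: 101011011
Strip leading zeros: 101011011
= 101011011


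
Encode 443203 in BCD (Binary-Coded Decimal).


Each digit → 4-bit binary:
  4 → 0100
  4 → 0100
  3 → 0011
  2 → 0010
  0 → 0000
  3 → 0011
= 0100 0100 0011 0010 0000 0011


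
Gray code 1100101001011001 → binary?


Gray code: 1100101001011001
MSB stays the same: 1
Each subsequent bit = prev_binary XOR current_gray:
  B[1] = 1 XOR 1 = 0
  B[2] = 0 XOR 0 = 0
  B[3] = 0 XOR 0 = 0
  B[4] = 0 XOR 1 = 1
  B[5] = 1 XOR 0 = 1
  B[6] = 1 XOR 1 = 0
  B[7] = 0 XOR 0 = 0
  B[8] = 0 XOR 0 = 0
  B[9] = 0 XOR 1 = 1
  B[10] = 1 XOR 0 = 1
  B[11] = 1 XOR 1 = 0
  B[12] = 0 XOR 1 = 1
  B[13] = 1 XOR 0 = 1
  B[14] = 1 XOR 0 = 1
  B[15] = 1 XOR 1 = 0
= 1000110001101110 (35950 decimal)


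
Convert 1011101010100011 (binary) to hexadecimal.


Group into 4-bit nibbles: 1011101010100011
  1011 = B
  1010 = A
  1010 = A
  0011 = 3
= 0xBAA3


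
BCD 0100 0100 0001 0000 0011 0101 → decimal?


Each 4-bit group → digit:
  0100 → 4
  0100 → 4
  0001 → 1
  0000 → 0
  0011 → 3
  0101 → 5
= 441035


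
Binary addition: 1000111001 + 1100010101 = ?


Align and add column by column (LSB to MSB, carry propagating):
  01000111001
+ 01100010101
  -----------
  col 0: 1 + 1 + 0 (carry in) = 2 → bit 0, carry out 1
  col 1: 0 + 0 + 1 (carry in) = 1 → bit 1, carry out 0
  col 2: 0 + 1 + 0 (carry in) = 1 → bit 1, carry out 0
  col 3: 1 + 0 + 0 (carry in) = 1 → bit 1, carry out 0
  col 4: 1 + 1 + 0 (carry in) = 2 → bit 0, carry out 1
  col 5: 1 + 0 + 1 (carry in) = 2 → bit 0, carry out 1
  col 6: 0 + 0 + 1 (carry in) = 1 → bit 1, carry out 0
  col 7: 0 + 0 + 0 (carry in) = 0 → bit 0, carry out 0
  col 8: 0 + 1 + 0 (carry in) = 1 → bit 1, carry out 0
  col 9: 1 + 1 + 0 (carry in) = 2 → bit 0, carry out 1
  col 10: 0 + 0 + 1 (carry in) = 1 → bit 1, carry out 0
Reading bits MSB→LSB: 10101001110
Strip leading zeros: 10101001110
= 10101001110


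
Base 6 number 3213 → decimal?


Positional values (base 6):
  3 × 6^0 = 3 × 1 = 3
  1 × 6^1 = 1 × 6 = 6
  2 × 6^2 = 2 × 36 = 72
  3 × 6^3 = 3 × 216 = 648
Sum = 3 + 6 + 72 + 648
= 729


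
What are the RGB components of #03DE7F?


Hex: #03DE7F
R = 03₁₆ = 3
G = DE₁₆ = 222
B = 7F₁₆ = 127
= RGB(3, 222, 127)


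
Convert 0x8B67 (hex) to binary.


Each hex digit → 4 binary bits:
  8 = 1000
  B = 1011
  6 = 0110
  7 = 0111
Concatenate: 1000 1011 0110 0111
= 1000101101100111


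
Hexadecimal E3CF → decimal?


Positional values:
Position 0: F × 16^0 = 15 × 1 = 15
Position 1: C × 16^1 = 12 × 16 = 192
Position 2: 3 × 16^2 = 3 × 256 = 768
Position 3: E × 16^3 = 14 × 4096 = 57344
Sum = 15 + 192 + 768 + 57344
= 58319


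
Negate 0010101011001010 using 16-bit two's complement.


Original: 0010101011001010
Step 1 - Invert all bits: 1101010100110101
Step 2 - Add 1: 1101010100110101 + 1
= 1101010100110110 (represents -10954)


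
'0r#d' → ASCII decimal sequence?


String: '0r#d'  (4 characters)
Per-character ASCII lookup:
  '0': digits start at 48: '0' = 48 + 0 = 48
  'r': lowercase starts at 97: 'r' = 97 + 17 = 114
  '#': special character: '#' = 35
  'd': lowercase starts at 97: 'd' = 97 + 3 = 100
= 48 114 35 100


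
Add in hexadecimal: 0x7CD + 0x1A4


Align and add column by column (LSB to MSB, each column mod 16 with carry):
  07CD
+ 01A4
  ----
  col 0: D(13) + 4(4) + 0 (carry in) = 17 → 1(1), carry out 1
  col 1: C(12) + A(10) + 1 (carry in) = 23 → 7(7), carry out 1
  col 2: 7(7) + 1(1) + 1 (carry in) = 9 → 9(9), carry out 0
  col 3: 0(0) + 0(0) + 0 (carry in) = 0 → 0(0), carry out 0
Reading digits MSB→LSB: 0971
Strip leading zeros: 971
= 0x971


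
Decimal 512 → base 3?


Divide by 3 repeatedly:
512 ÷ 3 = 170 remainder 2
170 ÷ 3 = 56 remainder 2
56 ÷ 3 = 18 remainder 2
18 ÷ 3 = 6 remainder 0
6 ÷ 3 = 2 remainder 0
2 ÷ 3 = 0 remainder 2
Reading remainders bottom-up:
= 200222


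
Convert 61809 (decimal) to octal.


Divide by 8 repeatedly:
61809 ÷ 8 = 7726 remainder 1
7726 ÷ 8 = 965 remainder 6
965 ÷ 8 = 120 remainder 5
120 ÷ 8 = 15 remainder 0
15 ÷ 8 = 1 remainder 7
1 ÷ 8 = 0 remainder 1
Reading remainders bottom-up:
= 0o170561


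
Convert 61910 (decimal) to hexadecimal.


Divide by 16 repeatedly:
61910 ÷ 16 = 3869 remainder 6 (6)
3869 ÷ 16 = 241 remainder 13 (D)
241 ÷ 16 = 15 remainder 1 (1)
15 ÷ 16 = 0 remainder 15 (F)
Reading remainders bottom-up:
= 0xF1D6


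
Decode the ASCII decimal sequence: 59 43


Codes (decimal): 59 43
Per-code ASCII lookup:
  59  (special character) → ';'
  43  (special character) → '+'
= ';+'


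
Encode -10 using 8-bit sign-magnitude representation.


Sign bit: 1 (negative)
Magnitude: 10 = 0001010
= 10001010


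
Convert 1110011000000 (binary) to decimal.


Positional values:
Bit 6: 1 × 2^6 = 64
Bit 7: 1 × 2^7 = 128
Bit 10: 1 × 2^10 = 1024
Bit 11: 1 × 2^11 = 2048
Bit 12: 1 × 2^12 = 4096
Sum = 64 + 128 + 1024 + 2048 + 4096
= 7360


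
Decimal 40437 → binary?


Divide by 2 repeatedly:
40437 ÷ 2 = 20218 remainder 1
20218 ÷ 2 = 10109 remainder 0
10109 ÷ 2 = 5054 remainder 1
5054 ÷ 2 = 2527 remainder 0
2527 ÷ 2 = 1263 remainder 1
1263 ÷ 2 = 631 remainder 1
631 ÷ 2 = 315 remainder 1
315 ÷ 2 = 157 remainder 1
157 ÷ 2 = 78 remainder 1
78 ÷ 2 = 39 remainder 0
39 ÷ 2 = 19 remainder 1
19 ÷ 2 = 9 remainder 1
9 ÷ 2 = 4 remainder 1
4 ÷ 2 = 2 remainder 0
2 ÷ 2 = 1 remainder 0
1 ÷ 2 = 0 remainder 1
Reading remainders bottom-up:
= 1001110111110101


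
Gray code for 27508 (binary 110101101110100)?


Binary: 110101101110100
Gray code: G = B XOR (B >> 1)
B >> 1 = 011010110111010
110101101110100 XOR 011010110111010:
  1 XOR 0 = 1
  1 XOR 1 = 0
  0 XOR 1 = 1
  1 XOR 0 = 1
  0 XOR 1 = 1
  1 XOR 0 = 1
  1 XOR 1 = 0
  0 XOR 1 = 1
  1 XOR 0 = 1
  1 XOR 1 = 0
  1 XOR 1 = 0
  0 XOR 1 = 1
  1 XOR 0 = 1
  0 XOR 1 = 1
  0 XOR 0 = 0
= 101111011001110


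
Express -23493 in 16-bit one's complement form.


Original: 0101101111000101
Invert all bits:
  bit 0: 0 → 1
  bit 1: 1 → 0
  bit 2: 0 → 1
  bit 3: 1 → 0
  bit 4: 1 → 0
  bit 5: 0 → 1
  bit 6: 1 → 0
  bit 7: 1 → 0
  bit 8: 1 → 0
  bit 9: 1 → 0
  bit 10: 0 → 1
  bit 11: 0 → 1
  bit 12: 0 → 1
  bit 13: 1 → 0
  bit 14: 0 → 1
  bit 15: 1 → 0
= 1010010000111010


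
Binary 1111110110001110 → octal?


Group into 3-bit groups: 001111110110001110
  001 = 1
  111 = 7
  110 = 6
  110 = 6
  001 = 1
  110 = 6
= 0o176616


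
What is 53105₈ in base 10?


Positional values:
Position 0: 5 × 8^0 = 5
Position 1: 0 × 8^1 = 0
Position 2: 1 × 8^2 = 64
Position 3: 3 × 8^3 = 1536
Position 4: 5 × 8^4 = 20480
Sum = 5 + 0 + 64 + 1536 + 20480
= 22085


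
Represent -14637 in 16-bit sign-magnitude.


Sign bit: 1 (negative)
Magnitude: 14637 = 011100100101101
= 1011100100101101


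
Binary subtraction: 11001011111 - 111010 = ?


Align and subtract column by column (LSB to MSB, borrowing when needed):
  11001011111
- 00000111010
  -----------
  col 0: (1 - 0 borrow-in) - 0 → 1 - 0 = 1, borrow out 0
  col 1: (1 - 0 borrow-in) - 1 → 1 - 1 = 0, borrow out 0
  col 2: (1 - 0 borrow-in) - 0 → 1 - 0 = 1, borrow out 0
  col 3: (1 - 0 borrow-in) - 1 → 1 - 1 = 0, borrow out 0
  col 4: (1 - 0 borrow-in) - 1 → 1 - 1 = 0, borrow out 0
  col 5: (0 - 0 borrow-in) - 1 → borrow from next column: (0+2) - 1 = 1, borrow out 1
  col 6: (1 - 1 borrow-in) - 0 → 0 - 0 = 0, borrow out 0
  col 7: (0 - 0 borrow-in) - 0 → 0 - 0 = 0, borrow out 0
  col 8: (0 - 0 borrow-in) - 0 → 0 - 0 = 0, borrow out 0
  col 9: (1 - 0 borrow-in) - 0 → 1 - 0 = 1, borrow out 0
  col 10: (1 - 0 borrow-in) - 0 → 1 - 0 = 1, borrow out 0
Reading bits MSB→LSB: 11000100101
Strip leading zeros: 11000100101
= 11000100101


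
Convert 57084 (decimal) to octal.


Divide by 8 repeatedly:
57084 ÷ 8 = 7135 remainder 4
7135 ÷ 8 = 891 remainder 7
891 ÷ 8 = 111 remainder 3
111 ÷ 8 = 13 remainder 7
13 ÷ 8 = 1 remainder 5
1 ÷ 8 = 0 remainder 1
Reading remainders bottom-up:
= 0o157374


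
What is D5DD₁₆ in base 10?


Positional values:
Position 0: D × 16^0 = 13 × 1 = 13
Position 1: D × 16^1 = 13 × 16 = 208
Position 2: 5 × 16^2 = 5 × 256 = 1280
Position 3: D × 16^3 = 13 × 4096 = 53248
Sum = 13 + 208 + 1280 + 53248
= 54749


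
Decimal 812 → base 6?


Divide by 6 repeatedly:
812 ÷ 6 = 135 remainder 2
135 ÷ 6 = 22 remainder 3
22 ÷ 6 = 3 remainder 4
3 ÷ 6 = 0 remainder 3
Reading remainders bottom-up:
= 3432


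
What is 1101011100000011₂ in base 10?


Positional values:
Bit 0: 1 × 2^0 = 1
Bit 1: 1 × 2^1 = 2
Bit 8: 1 × 2^8 = 256
Bit 9: 1 × 2^9 = 512
Bit 10: 1 × 2^10 = 1024
Bit 12: 1 × 2^12 = 4096
Bit 14: 1 × 2^14 = 16384
Bit 15: 1 × 2^15 = 32768
Sum = 1 + 2 + 256 + 512 + 1024 + 4096 + 16384 + 32768
= 55043


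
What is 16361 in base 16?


Divide by 16 repeatedly:
16361 ÷ 16 = 1022 remainder 9 (9)
1022 ÷ 16 = 63 remainder 14 (E)
63 ÷ 16 = 3 remainder 15 (F)
3 ÷ 16 = 0 remainder 3 (3)
Reading remainders bottom-up:
= 0x3FE9


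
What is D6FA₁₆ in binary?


Each hex digit → 4 binary bits:
  D = 1101
  6 = 0110
  F = 1111
  A = 1010
Concatenate: 1101 0110 1111 1010
= 1101011011111010


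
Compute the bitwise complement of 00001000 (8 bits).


Original: 00001000
Invert all bits:
  bit 0: 0 → 1
  bit 1: 0 → 1
  bit 2: 0 → 1
  bit 3: 0 → 1
  bit 4: 1 → 0
  bit 5: 0 → 1
  bit 6: 0 → 1
  bit 7: 0 → 1
= 11110111


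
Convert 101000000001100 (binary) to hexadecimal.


Group into 4-bit nibbles: 0101000000001100
  0101 = 5
  0000 = 0
  0000 = 0
  1100 = C
= 0x500C


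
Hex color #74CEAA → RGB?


Hex: #74CEAA
R = 74₁₆ = 116
G = CE₁₆ = 206
B = AA₁₆ = 170
= RGB(116, 206, 170)


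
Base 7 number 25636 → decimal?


Positional values (base 7):
  6 × 7^0 = 6 × 1 = 6
  3 × 7^1 = 3 × 7 = 21
  6 × 7^2 = 6 × 49 = 294
  5 × 7^3 = 5 × 343 = 1715
  2 × 7^4 = 2 × 2401 = 4802
Sum = 6 + 21 + 294 + 1715 + 4802
= 6838


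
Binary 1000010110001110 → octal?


Group into 3-bit groups: 001000010110001110
  001 = 1
  000 = 0
  010 = 2
  110 = 6
  001 = 1
  110 = 6
= 0o102616


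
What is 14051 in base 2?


Divide by 2 repeatedly:
14051 ÷ 2 = 7025 remainder 1
7025 ÷ 2 = 3512 remainder 1
3512 ÷ 2 = 1756 remainder 0
1756 ÷ 2 = 878 remainder 0
878 ÷ 2 = 439 remainder 0
439 ÷ 2 = 219 remainder 1
219 ÷ 2 = 109 remainder 1
109 ÷ 2 = 54 remainder 1
54 ÷ 2 = 27 remainder 0
27 ÷ 2 = 13 remainder 1
13 ÷ 2 = 6 remainder 1
6 ÷ 2 = 3 remainder 0
3 ÷ 2 = 1 remainder 1
1 ÷ 2 = 0 remainder 1
Reading remainders bottom-up:
= 11011011100011


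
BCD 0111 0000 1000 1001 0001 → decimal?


Each 4-bit group → digit:
  0111 → 7
  0000 → 0
  1000 → 8
  1001 → 9
  0001 → 1
= 70891


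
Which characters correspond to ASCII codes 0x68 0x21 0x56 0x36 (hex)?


Codes (hex): 0x68 0x21 0x56 0x36
Per-code ASCII lookup:
  0x68 = 104  (range 97-122: lowercase, 104 - 97 = 7) → 'h'
  0x21 = 33  (special character) → '!'
  0x56 = 86  (range 65-90: uppercase, 86 - 65 = 21) → 'V'
  0x36 = 54  (range 48-57: digits, 54 - 48 = 6) → '6'
= 'h!V6'


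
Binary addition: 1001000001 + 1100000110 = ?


Align and add column by column (LSB to MSB, carry propagating):
  01001000001
+ 01100000110
  -----------
  col 0: 1 + 0 + 0 (carry in) = 1 → bit 1, carry out 0
  col 1: 0 + 1 + 0 (carry in) = 1 → bit 1, carry out 0
  col 2: 0 + 1 + 0 (carry in) = 1 → bit 1, carry out 0
  col 3: 0 + 0 + 0 (carry in) = 0 → bit 0, carry out 0
  col 4: 0 + 0 + 0 (carry in) = 0 → bit 0, carry out 0
  col 5: 0 + 0 + 0 (carry in) = 0 → bit 0, carry out 0
  col 6: 1 + 0 + 0 (carry in) = 1 → bit 1, carry out 0
  col 7: 0 + 0 + 0 (carry in) = 0 → bit 0, carry out 0
  col 8: 0 + 1 + 0 (carry in) = 1 → bit 1, carry out 0
  col 9: 1 + 1 + 0 (carry in) = 2 → bit 0, carry out 1
  col 10: 0 + 0 + 1 (carry in) = 1 → bit 1, carry out 0
Reading bits MSB→LSB: 10101000111
Strip leading zeros: 10101000111
= 10101000111


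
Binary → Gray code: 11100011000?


Binary: 11100011000
Gray code: G = B XOR (B >> 1)
B >> 1 = 01110001100
11100011000 XOR 01110001100:
  1 XOR 0 = 1
  1 XOR 1 = 0
  1 XOR 1 = 0
  0 XOR 1 = 1
  0 XOR 0 = 0
  0 XOR 0 = 0
  1 XOR 0 = 1
  1 XOR 1 = 0
  0 XOR 1 = 1
  0 XOR 0 = 0
  0 XOR 0 = 0
= 10010010100


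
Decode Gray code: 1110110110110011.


Gray code: 1110110110110011
MSB stays the same: 1
Each subsequent bit = prev_binary XOR current_gray:
  B[1] = 1 XOR 1 = 0
  B[2] = 0 XOR 1 = 1
  B[3] = 1 XOR 0 = 1
  B[4] = 1 XOR 1 = 0
  B[5] = 0 XOR 1 = 1
  B[6] = 1 XOR 0 = 1
  B[7] = 1 XOR 1 = 0
  B[8] = 0 XOR 1 = 1
  B[9] = 1 XOR 0 = 1
  B[10] = 1 XOR 1 = 0
  B[11] = 0 XOR 1 = 1
  B[12] = 1 XOR 0 = 1
  B[13] = 1 XOR 0 = 1
  B[14] = 1 XOR 1 = 0
  B[15] = 0 XOR 1 = 1
= 1011011011011101 (46813 decimal)


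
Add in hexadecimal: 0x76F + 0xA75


Align and add column by column (LSB to MSB, each column mod 16 with carry):
  076F
+ 0A75
  ----
  col 0: F(15) + 5(5) + 0 (carry in) = 20 → 4(4), carry out 1
  col 1: 6(6) + 7(7) + 1 (carry in) = 14 → E(14), carry out 0
  col 2: 7(7) + A(10) + 0 (carry in) = 17 → 1(1), carry out 1
  col 3: 0(0) + 0(0) + 1 (carry in) = 1 → 1(1), carry out 0
Reading digits MSB→LSB: 11E4
Strip leading zeros: 11E4
= 0x11E4


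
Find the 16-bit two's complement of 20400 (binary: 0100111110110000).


Original: 0100111110110000
Step 1 - Invert all bits: 1011000001001111
Step 2 - Add 1: 1011000001001111 + 1
= 1011000001010000 (represents -20400)


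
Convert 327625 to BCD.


Each digit → 4-bit binary:
  3 → 0011
  2 → 0010
  7 → 0111
  6 → 0110
  2 → 0010
  5 → 0101
= 0011 0010 0111 0110 0010 0101


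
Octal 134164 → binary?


Each octal digit → 3 binary bits:
  1 = 001
  3 = 011
  4 = 100
  1 = 001
  6 = 110
  4 = 100
Concatenate: 001 011 100 001 110 100
= 001011100001110100


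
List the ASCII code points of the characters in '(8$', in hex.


String: '(8$'  (3 characters)
Per-character ASCII lookup:
  '(': special character: '(' = 40 → 0x28
  '8': digits start at 48: '8' = 48 + 8 = 56 → 0x38
  '$': special character: '$' = 36 → 0x24
= 0x28 0x38 0x24


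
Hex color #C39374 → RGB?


Hex: #C39374
R = C3₁₆ = 195
G = 93₁₆ = 147
B = 74₁₆ = 116
= RGB(195, 147, 116)


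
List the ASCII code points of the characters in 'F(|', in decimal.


String: 'F(|'  (3 characters)
Per-character ASCII lookup:
  'F': uppercase starts at 65: 'F' = 65 + 5 = 70
  '(': special character: '(' = 40
  '|': special character: '|' = 124
= 70 40 124


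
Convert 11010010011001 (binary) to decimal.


Positional values:
Bit 0: 1 × 2^0 = 1
Bit 3: 1 × 2^3 = 8
Bit 4: 1 × 2^4 = 16
Bit 7: 1 × 2^7 = 128
Bit 10: 1 × 2^10 = 1024
Bit 12: 1 × 2^12 = 4096
Bit 13: 1 × 2^13 = 8192
Sum = 1 + 8 + 16 + 128 + 1024 + 4096 + 8192
= 13465


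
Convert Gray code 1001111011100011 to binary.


Gray code: 1001111011100011
MSB stays the same: 1
Each subsequent bit = prev_binary XOR current_gray:
  B[1] = 1 XOR 0 = 1
  B[2] = 1 XOR 0 = 1
  B[3] = 1 XOR 1 = 0
  B[4] = 0 XOR 1 = 1
  B[5] = 1 XOR 1 = 0
  B[6] = 0 XOR 1 = 1
  B[7] = 1 XOR 0 = 1
  B[8] = 1 XOR 1 = 0
  B[9] = 0 XOR 1 = 1
  B[10] = 1 XOR 1 = 0
  B[11] = 0 XOR 0 = 0
  B[12] = 0 XOR 0 = 0
  B[13] = 0 XOR 0 = 0
  B[14] = 0 XOR 1 = 1
  B[15] = 1 XOR 1 = 0
= 1110101101000010 (60226 decimal)


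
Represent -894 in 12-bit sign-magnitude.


Sign bit: 1 (negative)
Magnitude: 894 = 01101111110
= 101101111110


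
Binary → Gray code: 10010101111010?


Binary: 10010101111010
Gray code: G = B XOR (B >> 1)
B >> 1 = 01001010111101
10010101111010 XOR 01001010111101:
  1 XOR 0 = 1
  0 XOR 1 = 1
  0 XOR 0 = 0
  1 XOR 0 = 1
  0 XOR 1 = 1
  1 XOR 0 = 1
  0 XOR 1 = 1
  1 XOR 0 = 1
  1 XOR 1 = 0
  1 XOR 1 = 0
  1 XOR 1 = 0
  0 XOR 1 = 1
  1 XOR 0 = 1
  0 XOR 1 = 1
= 11011111000111


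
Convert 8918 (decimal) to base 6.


Divide by 6 repeatedly:
8918 ÷ 6 = 1486 remainder 2
1486 ÷ 6 = 247 remainder 4
247 ÷ 6 = 41 remainder 1
41 ÷ 6 = 6 remainder 5
6 ÷ 6 = 1 remainder 0
1 ÷ 6 = 0 remainder 1
Reading remainders bottom-up:
= 105142


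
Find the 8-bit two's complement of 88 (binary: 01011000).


Original: 01011000
Step 1 - Invert all bits: 10100111
Step 2 - Add 1: 10100111 + 1
= 10101000 (represents -88)


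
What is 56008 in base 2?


Divide by 2 repeatedly:
56008 ÷ 2 = 28004 remainder 0
28004 ÷ 2 = 14002 remainder 0
14002 ÷ 2 = 7001 remainder 0
7001 ÷ 2 = 3500 remainder 1
3500 ÷ 2 = 1750 remainder 0
1750 ÷ 2 = 875 remainder 0
875 ÷ 2 = 437 remainder 1
437 ÷ 2 = 218 remainder 1
218 ÷ 2 = 109 remainder 0
109 ÷ 2 = 54 remainder 1
54 ÷ 2 = 27 remainder 0
27 ÷ 2 = 13 remainder 1
13 ÷ 2 = 6 remainder 1
6 ÷ 2 = 3 remainder 0
3 ÷ 2 = 1 remainder 1
1 ÷ 2 = 0 remainder 1
Reading remainders bottom-up:
= 1101101011001000


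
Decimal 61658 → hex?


Divide by 16 repeatedly:
61658 ÷ 16 = 3853 remainder 10 (A)
3853 ÷ 16 = 240 remainder 13 (D)
240 ÷ 16 = 15 remainder 0 (0)
15 ÷ 16 = 0 remainder 15 (F)
Reading remainders bottom-up:
= 0xF0DA


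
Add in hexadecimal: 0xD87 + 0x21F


Align and add column by column (LSB to MSB, each column mod 16 with carry):
  0D87
+ 021F
  ----
  col 0: 7(7) + F(15) + 0 (carry in) = 22 → 6(6), carry out 1
  col 1: 8(8) + 1(1) + 1 (carry in) = 10 → A(10), carry out 0
  col 2: D(13) + 2(2) + 0 (carry in) = 15 → F(15), carry out 0
  col 3: 0(0) + 0(0) + 0 (carry in) = 0 → 0(0), carry out 0
Reading digits MSB→LSB: 0FA6
Strip leading zeros: FA6
= 0xFA6


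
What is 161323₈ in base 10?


Positional values:
Position 0: 3 × 8^0 = 3
Position 1: 2 × 8^1 = 16
Position 2: 3 × 8^2 = 192
Position 3: 1 × 8^3 = 512
Position 4: 6 × 8^4 = 24576
Position 5: 1 × 8^5 = 32768
Sum = 3 + 16 + 192 + 512 + 24576 + 32768
= 58067


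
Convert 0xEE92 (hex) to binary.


Each hex digit → 4 binary bits:
  E = 1110
  E = 1110
  9 = 1001
  2 = 0010
Concatenate: 1110 1110 1001 0010
= 1110111010010010


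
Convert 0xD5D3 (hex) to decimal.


Positional values:
Position 0: 3 × 16^0 = 3 × 1 = 3
Position 1: D × 16^1 = 13 × 16 = 208
Position 2: 5 × 16^2 = 5 × 256 = 1280
Position 3: D × 16^3 = 13 × 4096 = 53248
Sum = 3 + 208 + 1280 + 53248
= 54739


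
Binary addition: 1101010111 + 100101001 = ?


Align and add column by column (LSB to MSB, carry propagating):
  01101010111
+ 00100101001
  -----------
  col 0: 1 + 1 + 0 (carry in) = 2 → bit 0, carry out 1
  col 1: 1 + 0 + 1 (carry in) = 2 → bit 0, carry out 1
  col 2: 1 + 0 + 1 (carry in) = 2 → bit 0, carry out 1
  col 3: 0 + 1 + 1 (carry in) = 2 → bit 0, carry out 1
  col 4: 1 + 0 + 1 (carry in) = 2 → bit 0, carry out 1
  col 5: 0 + 1 + 1 (carry in) = 2 → bit 0, carry out 1
  col 6: 1 + 0 + 1 (carry in) = 2 → bit 0, carry out 1
  col 7: 0 + 0 + 1 (carry in) = 1 → bit 1, carry out 0
  col 8: 1 + 1 + 0 (carry in) = 2 → bit 0, carry out 1
  col 9: 1 + 0 + 1 (carry in) = 2 → bit 0, carry out 1
  col 10: 0 + 0 + 1 (carry in) = 1 → bit 1, carry out 0
Reading bits MSB→LSB: 10010000000
Strip leading zeros: 10010000000
= 10010000000


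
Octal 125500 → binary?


Each octal digit → 3 binary bits:
  1 = 001
  2 = 010
  5 = 101
  5 = 101
  0 = 000
  0 = 000
Concatenate: 001 010 101 101 000 000
= 001010101101000000


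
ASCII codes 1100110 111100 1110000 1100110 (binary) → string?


Codes (binary): 1100110 111100 1110000 1100110
Per-code ASCII lookup:
  1100110 = 102  (range 97-122: lowercase, 102 - 97 = 5) → 'f'
  111100 = 60  (special character) → '<'
  1110000 = 112  (range 97-122: lowercase, 112 - 97 = 15) → 'p'
  1100110 = 102  (range 97-122: lowercase, 102 - 97 = 5) → 'f'
= 'f<pf'


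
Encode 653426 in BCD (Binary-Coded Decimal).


Each digit → 4-bit binary:
  6 → 0110
  5 → 0101
  3 → 0011
  4 → 0100
  2 → 0010
  6 → 0110
= 0110 0101 0011 0100 0010 0110


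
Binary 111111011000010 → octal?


Group into 3-bit groups: 111111011000010
  111 = 7
  111 = 7
  011 = 3
  000 = 0
  010 = 2
= 0o77302


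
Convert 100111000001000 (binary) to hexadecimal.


Group into 4-bit nibbles: 0100111000001000
  0100 = 4
  1110 = E
  0000 = 0
  1000 = 8
= 0x4E08


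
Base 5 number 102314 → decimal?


Positional values (base 5):
  4 × 5^0 = 4 × 1 = 4
  1 × 5^1 = 1 × 5 = 5
  3 × 5^2 = 3 × 25 = 75
  2 × 5^3 = 2 × 125 = 250
  0 × 5^4 = 0 × 625 = 0
  1 × 5^5 = 1 × 3125 = 3125
Sum = 4 + 5 + 75 + 250 + 0 + 3125
= 3459


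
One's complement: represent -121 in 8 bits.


Original: 01111001
Invert all bits:
  bit 0: 0 → 1
  bit 1: 1 → 0
  bit 2: 1 → 0
  bit 3: 1 → 0
  bit 4: 1 → 0
  bit 5: 0 → 1
  bit 6: 0 → 1
  bit 7: 1 → 0
= 10000110


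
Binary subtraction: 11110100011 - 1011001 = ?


Align and subtract column by column (LSB to MSB, borrowing when needed):
  11110100011
- 00001011001
  -----------
  col 0: (1 - 0 borrow-in) - 1 → 1 - 1 = 0, borrow out 0
  col 1: (1 - 0 borrow-in) - 0 → 1 - 0 = 1, borrow out 0
  col 2: (0 - 0 borrow-in) - 0 → 0 - 0 = 0, borrow out 0
  col 3: (0 - 0 borrow-in) - 1 → borrow from next column: (0+2) - 1 = 1, borrow out 1
  col 4: (0 - 1 borrow-in) - 1 → borrow from next column: (-1+2) - 1 = 0, borrow out 1
  col 5: (1 - 1 borrow-in) - 0 → 0 - 0 = 0, borrow out 0
  col 6: (0 - 0 borrow-in) - 1 → borrow from next column: (0+2) - 1 = 1, borrow out 1
  col 7: (1 - 1 borrow-in) - 0 → 0 - 0 = 0, borrow out 0
  col 8: (1 - 0 borrow-in) - 0 → 1 - 0 = 1, borrow out 0
  col 9: (1 - 0 borrow-in) - 0 → 1 - 0 = 1, borrow out 0
  col 10: (1 - 0 borrow-in) - 0 → 1 - 0 = 1, borrow out 0
Reading bits MSB→LSB: 11101001010
Strip leading zeros: 11101001010
= 11101001010


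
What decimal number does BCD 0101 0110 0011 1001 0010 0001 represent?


Each 4-bit group → digit:
  0101 → 5
  0110 → 6
  0011 → 3
  1001 → 9
  0010 → 2
  0001 → 1
= 563921


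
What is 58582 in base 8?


Divide by 8 repeatedly:
58582 ÷ 8 = 7322 remainder 6
7322 ÷ 8 = 915 remainder 2
915 ÷ 8 = 114 remainder 3
114 ÷ 8 = 14 remainder 2
14 ÷ 8 = 1 remainder 6
1 ÷ 8 = 0 remainder 1
Reading remainders bottom-up:
= 0o162326


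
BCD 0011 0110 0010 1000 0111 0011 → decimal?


Each 4-bit group → digit:
  0011 → 3
  0110 → 6
  0010 → 2
  1000 → 8
  0111 → 7
  0011 → 3
= 362873


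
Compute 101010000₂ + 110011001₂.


Align and add column by column (LSB to MSB, carry propagating):
  0101010000
+ 0110011001
  ----------
  col 0: 0 + 1 + 0 (carry in) = 1 → bit 1, carry out 0
  col 1: 0 + 0 + 0 (carry in) = 0 → bit 0, carry out 0
  col 2: 0 + 0 + 0 (carry in) = 0 → bit 0, carry out 0
  col 3: 0 + 1 + 0 (carry in) = 1 → bit 1, carry out 0
  col 4: 1 + 1 + 0 (carry in) = 2 → bit 0, carry out 1
  col 5: 0 + 0 + 1 (carry in) = 1 → bit 1, carry out 0
  col 6: 1 + 0 + 0 (carry in) = 1 → bit 1, carry out 0
  col 7: 0 + 1 + 0 (carry in) = 1 → bit 1, carry out 0
  col 8: 1 + 1 + 0 (carry in) = 2 → bit 0, carry out 1
  col 9: 0 + 0 + 1 (carry in) = 1 → bit 1, carry out 0
Reading bits MSB→LSB: 1011101001
Strip leading zeros: 1011101001
= 1011101001


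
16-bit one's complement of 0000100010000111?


Original: 0000100010000111
Invert all bits:
  bit 0: 0 → 1
  bit 1: 0 → 1
  bit 2: 0 → 1
  bit 3: 0 → 1
  bit 4: 1 → 0
  bit 5: 0 → 1
  bit 6: 0 → 1
  bit 7: 0 → 1
  bit 8: 1 → 0
  bit 9: 0 → 1
  bit 10: 0 → 1
  bit 11: 0 → 1
  bit 12: 0 → 1
  bit 13: 1 → 0
  bit 14: 1 → 0
  bit 15: 1 → 0
= 1111011101111000


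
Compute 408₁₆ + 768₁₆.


Align and add column by column (LSB to MSB, each column mod 16 with carry):
  0408
+ 0768
  ----
  col 0: 8(8) + 8(8) + 0 (carry in) = 16 → 0(0), carry out 1
  col 1: 0(0) + 6(6) + 1 (carry in) = 7 → 7(7), carry out 0
  col 2: 4(4) + 7(7) + 0 (carry in) = 11 → B(11), carry out 0
  col 3: 0(0) + 0(0) + 0 (carry in) = 0 → 0(0), carry out 0
Reading digits MSB→LSB: 0B70
Strip leading zeros: B70
= 0xB70


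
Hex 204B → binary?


Each hex digit → 4 binary bits:
  2 = 0010
  0 = 0000
  4 = 0100
  B = 1011
Concatenate: 0010 0000 0100 1011
= 0010000001001011


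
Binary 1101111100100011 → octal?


Group into 3-bit groups: 001101111100100011
  001 = 1
  101 = 5
  111 = 7
  100 = 4
  100 = 4
  011 = 3
= 0o157443


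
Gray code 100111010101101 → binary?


Gray code: 100111010101101
MSB stays the same: 1
Each subsequent bit = prev_binary XOR current_gray:
  B[1] = 1 XOR 0 = 1
  B[2] = 1 XOR 0 = 1
  B[3] = 1 XOR 1 = 0
  B[4] = 0 XOR 1 = 1
  B[5] = 1 XOR 1 = 0
  B[6] = 0 XOR 0 = 0
  B[7] = 0 XOR 1 = 1
  B[8] = 1 XOR 0 = 1
  B[9] = 1 XOR 1 = 0
  B[10] = 0 XOR 0 = 0
  B[11] = 0 XOR 1 = 1
  B[12] = 1 XOR 1 = 0
  B[13] = 0 XOR 0 = 0
  B[14] = 0 XOR 1 = 1
= 111010011001001 (29897 decimal)


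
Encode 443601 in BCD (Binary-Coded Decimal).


Each digit → 4-bit binary:
  4 → 0100
  4 → 0100
  3 → 0011
  6 → 0110
  0 → 0000
  1 → 0001
= 0100 0100 0011 0110 0000 0001


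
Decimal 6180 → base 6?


Divide by 6 repeatedly:
6180 ÷ 6 = 1030 remainder 0
1030 ÷ 6 = 171 remainder 4
171 ÷ 6 = 28 remainder 3
28 ÷ 6 = 4 remainder 4
4 ÷ 6 = 0 remainder 4
Reading remainders bottom-up:
= 44340


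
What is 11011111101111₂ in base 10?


Positional values:
Bit 0: 1 × 2^0 = 1
Bit 1: 1 × 2^1 = 2
Bit 2: 1 × 2^2 = 4
Bit 3: 1 × 2^3 = 8
Bit 5: 1 × 2^5 = 32
Bit 6: 1 × 2^6 = 64
Bit 7: 1 × 2^7 = 128
Bit 8: 1 × 2^8 = 256
Bit 9: 1 × 2^9 = 512
Bit 10: 1 × 2^10 = 1024
Bit 12: 1 × 2^12 = 4096
Bit 13: 1 × 2^13 = 8192
Sum = 1 + 2 + 4 + 8 + 32 + 64 + 128 + 256 + 512 + 1024 + 4096 + 8192
= 14319


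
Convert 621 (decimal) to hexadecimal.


Divide by 16 repeatedly:
621 ÷ 16 = 38 remainder 13 (D)
38 ÷ 16 = 2 remainder 6 (6)
2 ÷ 16 = 0 remainder 2 (2)
Reading remainders bottom-up:
= 0x26D


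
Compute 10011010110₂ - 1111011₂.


Align and subtract column by column (LSB to MSB, borrowing when needed):
  10011010110
- 00001111011
  -----------
  col 0: (0 - 0 borrow-in) - 1 → borrow from next column: (0+2) - 1 = 1, borrow out 1
  col 1: (1 - 1 borrow-in) - 1 → borrow from next column: (0+2) - 1 = 1, borrow out 1
  col 2: (1 - 1 borrow-in) - 0 → 0 - 0 = 0, borrow out 0
  col 3: (0 - 0 borrow-in) - 1 → borrow from next column: (0+2) - 1 = 1, borrow out 1
  col 4: (1 - 1 borrow-in) - 1 → borrow from next column: (0+2) - 1 = 1, borrow out 1
  col 5: (0 - 1 borrow-in) - 1 → borrow from next column: (-1+2) - 1 = 0, borrow out 1
  col 6: (1 - 1 borrow-in) - 1 → borrow from next column: (0+2) - 1 = 1, borrow out 1
  col 7: (1 - 1 borrow-in) - 0 → 0 - 0 = 0, borrow out 0
  col 8: (0 - 0 borrow-in) - 0 → 0 - 0 = 0, borrow out 0
  col 9: (0 - 0 borrow-in) - 0 → 0 - 0 = 0, borrow out 0
  col 10: (1 - 0 borrow-in) - 0 → 1 - 0 = 1, borrow out 0
Reading bits MSB→LSB: 10001011011
Strip leading zeros: 10001011011
= 10001011011


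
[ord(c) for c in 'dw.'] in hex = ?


String: 'dw.'  (3 characters)
Per-character ASCII lookup:
  'd': lowercase starts at 97: 'd' = 97 + 3 = 100 → 0x64
  'w': lowercase starts at 97: 'w' = 97 + 22 = 119 → 0x77
  '.': special character: '.' = 46 → 0x2E
= 0x64 0x77 0x2E


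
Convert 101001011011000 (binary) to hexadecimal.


Group into 4-bit nibbles: 0101001011011000
  0101 = 5
  0010 = 2
  1101 = D
  1000 = 8
= 0x52D8


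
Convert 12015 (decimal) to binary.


Divide by 2 repeatedly:
12015 ÷ 2 = 6007 remainder 1
6007 ÷ 2 = 3003 remainder 1
3003 ÷ 2 = 1501 remainder 1
1501 ÷ 2 = 750 remainder 1
750 ÷ 2 = 375 remainder 0
375 ÷ 2 = 187 remainder 1
187 ÷ 2 = 93 remainder 1
93 ÷ 2 = 46 remainder 1
46 ÷ 2 = 23 remainder 0
23 ÷ 2 = 11 remainder 1
11 ÷ 2 = 5 remainder 1
5 ÷ 2 = 2 remainder 1
2 ÷ 2 = 1 remainder 0
1 ÷ 2 = 0 remainder 1
Reading remainders bottom-up:
= 10111011101111


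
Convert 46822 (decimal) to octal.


Divide by 8 repeatedly:
46822 ÷ 8 = 5852 remainder 6
5852 ÷ 8 = 731 remainder 4
731 ÷ 8 = 91 remainder 3
91 ÷ 8 = 11 remainder 3
11 ÷ 8 = 1 remainder 3
1 ÷ 8 = 0 remainder 1
Reading remainders bottom-up:
= 0o133346


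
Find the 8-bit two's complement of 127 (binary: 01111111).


Original: 01111111
Step 1 - Invert all bits: 10000000
Step 2 - Add 1: 10000000 + 1
= 10000001 (represents -127)


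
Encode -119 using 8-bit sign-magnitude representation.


Sign bit: 1 (negative)
Magnitude: 119 = 1110111
= 11110111


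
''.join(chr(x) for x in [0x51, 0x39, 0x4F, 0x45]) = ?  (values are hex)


Codes (hex): 0x51 0x39 0x4F 0x45
Per-code ASCII lookup:
  0x51 = 81  (range 65-90: uppercase, 81 - 65 = 16) → 'Q'
  0x39 = 57  (range 48-57: digits, 57 - 48 = 9) → '9'
  0x4F = 79  (range 65-90: uppercase, 79 - 65 = 14) → 'O'
  0x45 = 69  (range 65-90: uppercase, 69 - 65 = 4) → 'E'
= 'Q9OE'
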